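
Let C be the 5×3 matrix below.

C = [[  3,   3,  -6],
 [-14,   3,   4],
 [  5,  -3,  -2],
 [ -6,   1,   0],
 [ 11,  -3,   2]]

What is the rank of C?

3

Row reduce to echelon form.
R2 ← R2 + (14/3)·R1: [0, 17, -24]
R3 ← R3 − (5/3)·R1: [0, -8, 8]
R4 ← R4 + (2)·R1: [0, 7, -12]
R5 ← R5 − (11/3)·R1: [0, -14, 24]
R3 ← R3 + (8/17)·R2: [0, 0, -56/17]
R4 ← R4 − (7/17)·R2: [0, 0, -36/17]
R5 ← R5 + (14/17)·R2: [0, 0, 72/17]
R4 ← R4 − (9/14)·R3: [0, 0, 0]
R5 ← R5 + (9/7)·R3: [0, 0, 0]
Echelon form has 3 nonzero rows, so rank(C) = 3.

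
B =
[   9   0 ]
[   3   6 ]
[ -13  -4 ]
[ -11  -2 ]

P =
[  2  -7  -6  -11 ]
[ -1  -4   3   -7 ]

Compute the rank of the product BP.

First compute BP:
[[ 18, -63, -54, -99],
 [  0, -45,   0, -75],
 [-22, 107,  66, 171],
 [-20,  85,  60, 135]]
Now row reduce the product.
R3 ← R3 + (11/9)·R1: [0, 30, 0, 50]
R4 ← R4 + (10/9)·R1: [0, 15, 0, 25]
R3 ← R3 + (2/3)·R2: [0, 0, 0, 0]
R4 ← R4 + (1/3)·R2: [0, 0, 0, 0]
2 nonzero rows, so rank(BP) = 2.

2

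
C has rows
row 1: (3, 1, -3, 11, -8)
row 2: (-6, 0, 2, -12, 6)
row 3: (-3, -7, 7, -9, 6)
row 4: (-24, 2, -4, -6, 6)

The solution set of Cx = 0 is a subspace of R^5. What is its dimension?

1

Row reduce to echelon form.
R2 ← R2 + (2)·R1: [0, 2, -4, 10, -10]
R3 ← R3 + R1: [0, -6, 4, 2, -2]
R4 ← R4 + (8)·R1: [0, 10, -28, 82, -58]
R3 ← R3 + (3)·R2: [0, 0, -8, 32, -32]
R4 ← R4 − (5)·R2: [0, 0, -8, 32, -8]
R4 ← R4 − R3: [0, 0, 0, 0, 24]
4 nonzero rows, so rank(C) = 4.
C has 5 columns; by rank–nullity, nullity = 5 − 4 = 1.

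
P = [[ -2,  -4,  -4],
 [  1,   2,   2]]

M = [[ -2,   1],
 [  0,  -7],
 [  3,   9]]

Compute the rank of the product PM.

First compute PM:
[[ -8, -10],
 [  4,   5]]
Now row reduce the product.
R2 ← R2 + (1/2)·R1: [0, 0]
1 nonzero row, so rank(PM) = 1.

1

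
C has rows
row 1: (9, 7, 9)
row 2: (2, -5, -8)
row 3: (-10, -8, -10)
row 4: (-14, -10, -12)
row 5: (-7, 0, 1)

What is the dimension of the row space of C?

Row reduce to echelon form.
R2 ← R2 − (2/9)·R1: [0, -59/9, -10]
R3 ← R3 + (10/9)·R1: [0, -2/9, 0]
R4 ← R4 + (14/9)·R1: [0, 8/9, 2]
R5 ← R5 + (7/9)·R1: [0, 49/9, 8]
R3 ← R3 − (2/59)·R2: [0, 0, 20/59]
R4 ← R4 + (8/59)·R2: [0, 0, 38/59]
R5 ← R5 + (49/59)·R2: [0, 0, -18/59]
R4 ← R4 − (19/10)·R3: [0, 0, 0]
R5 ← R5 + (9/10)·R3: [0, 0, 0]
Echelon form has 3 nonzero rows, so rank(C) = 3.
The row space has dimension equal to the rank: 3.

3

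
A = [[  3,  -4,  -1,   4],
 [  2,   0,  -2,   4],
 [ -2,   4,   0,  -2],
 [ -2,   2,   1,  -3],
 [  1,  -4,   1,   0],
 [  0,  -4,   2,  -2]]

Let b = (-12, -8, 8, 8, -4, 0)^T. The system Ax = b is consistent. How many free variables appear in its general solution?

2

Row reduce the augmented matrix [A | b].
R2 ← R2 − (2/3)·R1: [0, 8/3, -4/3, 4/3, 0]
R3 ← R3 + (2/3)·R1: [0, 4/3, -2/3, 2/3, 0]
R4 ← R4 + (2/3)·R1: [0, -2/3, 1/3, -1/3, 0]
R5 ← R5 − (1/3)·R1: [0, -8/3, 4/3, -4/3, 0]
R3 ← R3 − (1/2)·R2: [0, 0, 0, 0, 0]
R4 ← R4 + (1/4)·R2: [0, 0, 0, 0, 0]
R5 ← R5 + R2: [0, 0, 0, 0, 0]
R6 ← R6 + (3/2)·R2: [0, 0, 0, 0, 0]
The echelon form has 2 nonzero rows, and every pivot lies in the first 4 columns, so rank(A) = rank([A|b]) = 2.
The system is consistent.
Free variables = (unknowns) − (rank) = 4 − 2 = 2.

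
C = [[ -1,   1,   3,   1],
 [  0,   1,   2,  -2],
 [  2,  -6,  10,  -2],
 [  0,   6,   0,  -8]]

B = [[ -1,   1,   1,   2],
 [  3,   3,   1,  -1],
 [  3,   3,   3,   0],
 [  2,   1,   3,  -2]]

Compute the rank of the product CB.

First compute CB:
[[ 15,  12,  12,  -5],
 [  5,   7,   1,   3],
 [  6,  12,  20,  14],
 [  2,  10, -18,  10]]
Now row reduce the product.
R2 ← R2 − (1/3)·R1: [0, 3, -3, 14/3]
R3 ← R3 − (2/5)·R1: [0, 36/5, 76/5, 16]
R4 ← R4 − (2/15)·R1: [0, 42/5, -98/5, 32/3]
R3 ← R3 − (12/5)·R2: [0, 0, 112/5, 24/5]
R4 ← R4 − (14/5)·R2: [0, 0, -56/5, -12/5]
R4 ← R4 + (1/2)·R3: [0, 0, 0, 0]
3 nonzero rows, so rank(CB) = 3.

3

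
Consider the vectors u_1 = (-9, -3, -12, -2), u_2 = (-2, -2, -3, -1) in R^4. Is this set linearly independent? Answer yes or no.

Form the matrix with these vectors as rows and row reduce.
R2 ← R2 − (2/9)·R1: [0, -4/3, -1/3, -5/9]
2 nonzero rows, so the 2 vectors span a space of dimension 2.
Since 2 = 2, the vectors are linearly independent.

yes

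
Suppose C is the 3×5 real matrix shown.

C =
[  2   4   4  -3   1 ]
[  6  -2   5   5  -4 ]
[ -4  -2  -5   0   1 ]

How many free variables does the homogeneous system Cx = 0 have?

Row reduce to echelon form.
R2 ← R2 − (3)·R1: [0, -14, -7, 14, -7]
R3 ← R3 + (2)·R1: [0, 6, 3, -6, 3]
R3 ← R3 + (3/7)·R2: [0, 0, 0, 0, 0]
2 nonzero rows, so rank(C) = 2.
C has 5 columns; by rank–nullity, nullity = 5 − 2 = 3.

3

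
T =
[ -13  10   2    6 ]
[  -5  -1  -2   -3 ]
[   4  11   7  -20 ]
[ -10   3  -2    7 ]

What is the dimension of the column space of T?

4

Row reduce to echelon form.
R2 ← R2 − (5/13)·R1: [0, -63/13, -36/13, -69/13]
R3 ← R3 + (4/13)·R1: [0, 183/13, 99/13, -236/13]
R4 ← R4 − (10/13)·R1: [0, -61/13, -46/13, 31/13]
R3 ← R3 + (61/21)·R2: [0, 0, -3/7, -235/7]
R4 ← R4 − (61/63)·R2: [0, 0, -6/7, 158/21]
R4 ← R4 − (2)·R3: [0, 0, 0, 224/3]
Echelon form has 4 nonzero rows, so rank(T) = 4.
The column space has dimension equal to the rank: 4.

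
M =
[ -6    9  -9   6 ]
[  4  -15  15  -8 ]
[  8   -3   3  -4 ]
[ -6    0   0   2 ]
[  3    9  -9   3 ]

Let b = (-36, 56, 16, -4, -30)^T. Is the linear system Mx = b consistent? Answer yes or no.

yes

Row reduce the augmented matrix [M | b].
R2 ← R2 + (2/3)·R1: [0, -9, 9, -4, 32]
R3 ← R3 + (4/3)·R1: [0, 9, -9, 4, -32]
R4 ← R4 − R1: [0, -9, 9, -4, 32]
R5 ← R5 + (1/2)·R1: [0, 27/2, -27/2, 6, -48]
R3 ← R3 + R2: [0, 0, 0, 0, 0]
R4 ← R4 − R2: [0, 0, 0, 0, 0]
R5 ← R5 + (3/2)·R2: [0, 0, 0, 0, 0]
The echelon form has 2 nonzero rows, and every pivot lies in the first 4 columns, so rank(M) = rank([M|b]) = 2.
The system is consistent.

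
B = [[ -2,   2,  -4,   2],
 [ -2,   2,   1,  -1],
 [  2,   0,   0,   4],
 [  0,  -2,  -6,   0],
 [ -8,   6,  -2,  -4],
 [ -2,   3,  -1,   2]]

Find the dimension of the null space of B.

Row reduce to echelon form.
R2 ← R2 − R1: [0, 0, 5, -3]
R3 ← R3 + R1: [0, 2, -4, 6]
R5 ← R5 − (4)·R1: [0, -2, 14, -12]
R6 ← R6 − R1: [0, 1, 3, 0]
Swap R2 ↔ R3
R4 ← R4 + R2: [0, 0, -10, 6]
R5 ← R5 + R2: [0, 0, 10, -6]
R6 ← R6 − (1/2)·R2: [0, 0, 5, -3]
R4 ← R4 + (2)·R3: [0, 0, 0, 0]
R5 ← R5 − (2)·R3: [0, 0, 0, 0]
R6 ← R6 − R3: [0, 0, 0, 0]
3 nonzero rows, so rank(B) = 3.
B has 4 columns; by rank–nullity, nullity = 4 − 3 = 1.

1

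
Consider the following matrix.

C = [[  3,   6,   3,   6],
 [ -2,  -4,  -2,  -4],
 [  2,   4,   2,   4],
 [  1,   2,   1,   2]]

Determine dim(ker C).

3

Row reduce to echelon form.
R2 ← R2 + (2/3)·R1: [0, 0, 0, 0]
R3 ← R3 − (2/3)·R1: [0, 0, 0, 0]
R4 ← R4 − (1/3)·R1: [0, 0, 0, 0]
1 nonzero row, so rank(C) = 1.
C has 4 columns; by rank–nullity, nullity = 4 − 1 = 3.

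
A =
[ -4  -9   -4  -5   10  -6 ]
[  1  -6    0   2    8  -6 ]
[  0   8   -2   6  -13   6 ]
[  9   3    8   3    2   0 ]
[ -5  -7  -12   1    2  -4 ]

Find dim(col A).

Row reduce to echelon form.
R2 ← R2 + (1/4)·R1: [0, -33/4, -1, 3/4, 21/2, -15/2]
R4 ← R4 + (9/4)·R1: [0, -69/4, -1, -33/4, 49/2, -27/2]
R5 ← R5 − (5/4)·R1: [0, 17/4, -7, 29/4, -21/2, 7/2]
R3 ← R3 + (32/33)·R2: [0, 0, -98/33, 74/11, -31/11, -14/11]
R4 ← R4 − (23/11)·R2: [0, 0, 12/11, -108/11, 28/11, 24/11]
R5 ← R5 + (17/33)·R2: [0, 0, -248/33, 84/11, -56/11, -4/11]
R4 ← R4 + (18/49)·R3: [0, 0, 0, -360/49, 74/49, 12/7]
R5 ← R5 − (124/49)·R3: [0, 0, 0, -460/49, 100/49, 20/7]
R5 ← R5 − (23/18)·R4: [0, 0, 0, 0, 1/9, 2/3]
Echelon form has 5 nonzero rows, so rank(A) = 5.
The column space has dimension equal to the rank: 5.

5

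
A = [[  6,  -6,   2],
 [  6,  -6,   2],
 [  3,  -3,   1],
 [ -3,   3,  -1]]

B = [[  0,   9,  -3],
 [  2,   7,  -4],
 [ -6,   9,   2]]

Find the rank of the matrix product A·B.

First compute AB:
[[-24,  30,  10],
 [-24,  30,  10],
 [-12,  15,   5],
 [ 12, -15,  -5]]
Now row reduce the product.
R2 ← R2 − R1: [0, 0, 0]
R3 ← R3 − (1/2)·R1: [0, 0, 0]
R4 ← R4 + (1/2)·R1: [0, 0, 0]
1 nonzero row, so rank(AB) = 1.

1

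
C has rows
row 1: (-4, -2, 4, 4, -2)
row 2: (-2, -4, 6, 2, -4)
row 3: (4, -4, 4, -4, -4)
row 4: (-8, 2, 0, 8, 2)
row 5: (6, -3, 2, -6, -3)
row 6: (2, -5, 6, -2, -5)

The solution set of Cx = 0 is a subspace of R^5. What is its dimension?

3

Row reduce to echelon form.
R2 ← R2 − (1/2)·R1: [0, -3, 4, 0, -3]
R3 ← R3 + R1: [0, -6, 8, 0, -6]
R4 ← R4 − (2)·R1: [0, 6, -8, 0, 6]
R5 ← R5 + (3/2)·R1: [0, -6, 8, 0, -6]
R6 ← R6 + (1/2)·R1: [0, -6, 8, 0, -6]
R3 ← R3 − (2)·R2: [0, 0, 0, 0, 0]
R4 ← R4 + (2)·R2: [0, 0, 0, 0, 0]
R5 ← R5 − (2)·R2: [0, 0, 0, 0, 0]
R6 ← R6 − (2)·R2: [0, 0, 0, 0, 0]
2 nonzero rows, so rank(C) = 2.
C has 5 columns; by rank–nullity, nullity = 5 − 2 = 3.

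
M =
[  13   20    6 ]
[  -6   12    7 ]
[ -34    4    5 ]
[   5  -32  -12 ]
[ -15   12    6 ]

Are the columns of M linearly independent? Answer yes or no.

yes

Row reduce M to echelon form.
R2 ← R2 + (6/13)·R1: [0, 276/13, 127/13]
R3 ← R3 + (34/13)·R1: [0, 732/13, 269/13]
R4 ← R4 − (5/13)·R1: [0, -516/13, -186/13]
R5 ← R5 + (15/13)·R1: [0, 456/13, 168/13]
R3 ← R3 − (61/23)·R2: [0, 0, -120/23]
R4 ← R4 + (43/23)·R2: [0, 0, 91/23]
R5 ← R5 − (38/23)·R2: [0, 0, -74/23]
R4 ← R4 + (91/120)·R3: [0, 0, 0]
R5 ← R5 − (37/60)·R3: [0, 0, 0]
3 pivots among 3 columns.
Every column is a pivot column, so the columns are linearly independent.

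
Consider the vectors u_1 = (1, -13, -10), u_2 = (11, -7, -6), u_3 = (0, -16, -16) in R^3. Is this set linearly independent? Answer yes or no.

yes

Form the matrix with these vectors as rows and row reduce.
R2 ← R2 − (11)·R1: [0, 136, 104]
R3 ← R3 + (2/17)·R2: [0, 0, -64/17]
3 nonzero rows, so the 3 vectors span a space of dimension 3.
Since 3 = 3, the vectors are linearly independent.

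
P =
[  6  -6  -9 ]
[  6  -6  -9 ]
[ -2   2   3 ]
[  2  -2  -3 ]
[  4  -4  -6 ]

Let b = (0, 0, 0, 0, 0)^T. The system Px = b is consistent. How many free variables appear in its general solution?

Row reduce the augmented matrix [P | b].
R2 ← R2 − R1: [0, 0, 0, 0]
R3 ← R3 + (1/3)·R1: [0, 0, 0, 0]
R4 ← R4 − (1/3)·R1: [0, 0, 0, 0]
R5 ← R5 − (2/3)·R1: [0, 0, 0, 0]
The echelon form has 1 nonzero rows, and every pivot lies in the first 3 columns, so rank(P) = rank([P|b]) = 1.
The system is consistent.
Free variables = (unknowns) − (rank) = 3 − 1 = 2.

2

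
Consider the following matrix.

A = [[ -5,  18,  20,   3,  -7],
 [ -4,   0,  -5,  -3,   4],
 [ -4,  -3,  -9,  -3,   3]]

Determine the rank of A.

3

Row reduce to echelon form.
R2 ← R2 − (4/5)·R1: [0, -72/5, -21, -27/5, 48/5]
R3 ← R3 − (4/5)·R1: [0, -87/5, -25, -27/5, 43/5]
R3 ← R3 − (29/24)·R2: [0, 0, 3/8, 9/8, -3]
Echelon form has 3 nonzero rows, so rank(A) = 3.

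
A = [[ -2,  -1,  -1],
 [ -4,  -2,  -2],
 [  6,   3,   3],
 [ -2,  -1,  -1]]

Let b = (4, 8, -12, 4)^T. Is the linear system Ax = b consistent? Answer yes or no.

Row reduce the augmented matrix [A | b].
R2 ← R2 − (2)·R1: [0, 0, 0, 0]
R3 ← R3 + (3)·R1: [0, 0, 0, 0]
R4 ← R4 − R1: [0, 0, 0, 0]
The echelon form has 1 nonzero rows, and every pivot lies in the first 3 columns, so rank(A) = rank([A|b]) = 1.
The system is consistent.

yes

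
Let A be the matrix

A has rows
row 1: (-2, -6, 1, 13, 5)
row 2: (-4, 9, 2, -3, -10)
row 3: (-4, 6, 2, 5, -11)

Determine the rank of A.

3

Row reduce to echelon form.
R2 ← R2 − (2)·R1: [0, 21, 0, -29, -20]
R3 ← R3 − (2)·R1: [0, 18, 0, -21, -21]
R3 ← R3 − (6/7)·R2: [0, 0, 0, 27/7, -27/7]
Echelon form has 3 nonzero rows, so rank(A) = 3.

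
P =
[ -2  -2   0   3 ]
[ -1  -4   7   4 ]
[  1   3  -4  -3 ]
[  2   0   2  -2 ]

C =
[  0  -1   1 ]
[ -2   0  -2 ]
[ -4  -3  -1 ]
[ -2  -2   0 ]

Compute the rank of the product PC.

First compute PC:
[[ -2,  -4,   2],
 [-28, -28,   0],
 [ 16,  17,  -1],
 [ -4,  -4,   0]]
Now row reduce the product.
R2 ← R2 − (14)·R1: [0, 28, -28]
R3 ← R3 + (8)·R1: [0, -15, 15]
R4 ← R4 − (2)·R1: [0, 4, -4]
R3 ← R3 + (15/28)·R2: [0, 0, 0]
R4 ← R4 − (1/7)·R2: [0, 0, 0]
2 nonzero rows, so rank(PC) = 2.

2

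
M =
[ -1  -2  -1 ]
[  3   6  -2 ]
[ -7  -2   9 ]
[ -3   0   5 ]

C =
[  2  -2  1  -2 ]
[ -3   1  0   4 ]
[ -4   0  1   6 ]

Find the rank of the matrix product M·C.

First compute MC:
[[  8,   0,  -2, -12],
 [ -4,   0,   1,   6],
 [-44,  12,   2,  60],
 [-26,   6,   2,  36]]
Now row reduce the product.
R2 ← R2 + (1/2)·R1: [0, 0, 0, 0]
R3 ← R3 + (11/2)·R1: [0, 12, -9, -6]
R4 ← R4 + (13/4)·R1: [0, 6, -9/2, -3]
Swap R2 ↔ R3
R4 ← R4 − (1/2)·R2: [0, 0, 0, 0]
2 nonzero rows, so rank(MC) = 2.

2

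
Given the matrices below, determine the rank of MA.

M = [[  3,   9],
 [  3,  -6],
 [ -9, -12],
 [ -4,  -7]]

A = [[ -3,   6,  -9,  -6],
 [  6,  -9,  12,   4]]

2

First compute MA:
[[ 45, -63,  81,  18],
 [-45,  72, -99, -42],
 [-45,  54, -63,   6],
 [-30,  39, -48,  -4]]
Now row reduce the product.
R2 ← R2 + R1: [0, 9, -18, -24]
R3 ← R3 + R1: [0, -9, 18, 24]
R4 ← R4 + (2/3)·R1: [0, -3, 6, 8]
R3 ← R3 + R2: [0, 0, 0, 0]
R4 ← R4 + (1/3)·R2: [0, 0, 0, 0]
2 nonzero rows, so rank(MA) = 2.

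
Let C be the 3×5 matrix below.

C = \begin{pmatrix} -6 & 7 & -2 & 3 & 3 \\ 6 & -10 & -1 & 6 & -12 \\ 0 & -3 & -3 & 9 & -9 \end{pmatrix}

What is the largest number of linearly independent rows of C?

2

Row reduce to echelon form.
R2 ← R2 + R1: [0, -3, -3, 9, -9]
R3 ← R3 − R2: [0, 0, 0, 0, 0]
Echelon form has 2 nonzero rows, so rank(C) = 2.
The rank gives the maximum number of linearly independent rows: 2.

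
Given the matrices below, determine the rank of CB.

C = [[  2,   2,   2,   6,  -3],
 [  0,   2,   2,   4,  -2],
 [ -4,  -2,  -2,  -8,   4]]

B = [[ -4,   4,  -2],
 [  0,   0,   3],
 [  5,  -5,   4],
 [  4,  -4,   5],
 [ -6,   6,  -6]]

First compute CB:
[[ 44, -44,  58],
 [ 38, -38,  46],
 [-50,  50, -70]]
Now row reduce the product.
R2 ← R2 − (19/22)·R1: [0, 0, -45/11]
R3 ← R3 + (25/22)·R1: [0, 0, -45/11]
R3 ← R3 − R2: [0, 0, 0]
2 nonzero rows, so rank(CB) = 2.

2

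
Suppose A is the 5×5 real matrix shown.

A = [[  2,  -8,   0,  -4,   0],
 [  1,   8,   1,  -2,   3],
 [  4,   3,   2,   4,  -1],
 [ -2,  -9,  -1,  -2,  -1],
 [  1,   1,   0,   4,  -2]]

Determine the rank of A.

Row reduce to echelon form.
R2 ← R2 − (1/2)·R1: [0, 12, 1, 0, 3]
R3 ← R3 − (2)·R1: [0, 19, 2, 12, -1]
R4 ← R4 + R1: [0, -17, -1, -6, -1]
R5 ← R5 − (1/2)·R1: [0, 5, 0, 6, -2]
R3 ← R3 − (19/12)·R2: [0, 0, 5/12, 12, -23/4]
R4 ← R4 + (17/12)·R2: [0, 0, 5/12, -6, 13/4]
R5 ← R5 − (5/12)·R2: [0, 0, -5/12, 6, -13/4]
R4 ← R4 − R3: [0, 0, 0, -18, 9]
R5 ← R5 + R3: [0, 0, 0, 18, -9]
R5 ← R5 + R4: [0, 0, 0, 0, 0]
Echelon form has 4 nonzero rows, so rank(A) = 4.

4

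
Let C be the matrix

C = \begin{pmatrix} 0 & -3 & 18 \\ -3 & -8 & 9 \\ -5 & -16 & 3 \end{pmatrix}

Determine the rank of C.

Row reduce to echelon form.
Swap R1 ↔ R2
R3 ← R3 − (5/3)·R1: [0, -8/3, -12]
R3 ← R3 − (8/9)·R2: [0, 0, -28]
Echelon form has 3 nonzero rows, so rank(C) = 3.

3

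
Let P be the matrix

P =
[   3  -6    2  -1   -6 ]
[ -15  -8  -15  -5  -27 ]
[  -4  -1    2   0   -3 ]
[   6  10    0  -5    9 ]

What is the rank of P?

4

Row reduce to echelon form.
R2 ← R2 + (5)·R1: [0, -38, -5, -10, -57]
R3 ← R3 + (4/3)·R1: [0, -9, 14/3, -4/3, -11]
R4 ← R4 − (2)·R1: [0, 22, -4, -3, 21]
R3 ← R3 − (9/38)·R2: [0, 0, 667/114, 59/57, 5/2]
R4 ← R4 + (11/19)·R2: [0, 0, -131/19, -167/19, -12]
R4 ← R4 + (786/667)·R3: [0, 0, 0, -5049/667, -6039/667]
Echelon form has 4 nonzero rows, so rank(P) = 4.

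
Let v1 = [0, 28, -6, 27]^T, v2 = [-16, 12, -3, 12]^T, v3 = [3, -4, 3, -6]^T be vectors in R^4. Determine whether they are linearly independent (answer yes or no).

Form the matrix with these vectors as rows and row reduce.
Swap R1 ↔ R2
R3 ← R3 + (3/16)·R1: [0, -7/4, 39/16, -15/4]
R3 ← R3 + (1/16)·R2: [0, 0, 33/16, -33/16]
3 nonzero rows, so the 3 vectors span a space of dimension 3.
Since 3 = 3, the vectors are linearly independent.

yes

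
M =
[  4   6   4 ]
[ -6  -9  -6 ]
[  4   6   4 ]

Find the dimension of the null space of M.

2

Row reduce to echelon form.
R2 ← R2 + (3/2)·R1: [0, 0, 0]
R3 ← R3 − R1: [0, 0, 0]
1 nonzero row, so rank(M) = 1.
M has 3 columns; by rank–nullity, nullity = 3 − 1 = 2.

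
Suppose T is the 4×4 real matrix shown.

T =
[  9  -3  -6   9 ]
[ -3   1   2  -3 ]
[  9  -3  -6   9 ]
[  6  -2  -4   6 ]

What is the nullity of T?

3

Row reduce to echelon form.
R2 ← R2 + (1/3)·R1: [0, 0, 0, 0]
R3 ← R3 − R1: [0, 0, 0, 0]
R4 ← R4 − (2/3)·R1: [0, 0, 0, 0]
1 nonzero row, so rank(T) = 1.
T has 4 columns; by rank–nullity, nullity = 4 − 1 = 3.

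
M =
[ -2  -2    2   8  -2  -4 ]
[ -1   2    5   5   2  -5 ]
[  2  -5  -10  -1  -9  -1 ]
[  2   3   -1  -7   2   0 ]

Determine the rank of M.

Row reduce to echelon form.
R2 ← R2 − (1/2)·R1: [0, 3, 4, 1, 3, -3]
R3 ← R3 + R1: [0, -7, -8, 7, -11, -5]
R4 ← R4 + R1: [0, 1, 1, 1, 0, -4]
R3 ← R3 + (7/3)·R2: [0, 0, 4/3, 28/3, -4, -12]
R4 ← R4 − (1/3)·R2: [0, 0, -1/3, 2/3, -1, -3]
R4 ← R4 + (1/4)·R3: [0, 0, 0, 3, -2, -6]
Echelon form has 4 nonzero rows, so rank(M) = 4.

4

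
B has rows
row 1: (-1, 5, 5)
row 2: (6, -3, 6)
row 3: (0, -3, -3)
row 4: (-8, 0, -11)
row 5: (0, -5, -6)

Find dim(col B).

3

Row reduce to echelon form.
R2 ← R2 + (6)·R1: [0, 27, 36]
R4 ← R4 − (8)·R1: [0, -40, -51]
R3 ← R3 + (1/9)·R2: [0, 0, 1]
R4 ← R4 + (40/27)·R2: [0, 0, 7/3]
R5 ← R5 + (5/27)·R2: [0, 0, 2/3]
R4 ← R4 − (7/3)·R3: [0, 0, 0]
R5 ← R5 − (2/3)·R3: [0, 0, 0]
Echelon form has 3 nonzero rows, so rank(B) = 3.
The column space has dimension equal to the rank: 3.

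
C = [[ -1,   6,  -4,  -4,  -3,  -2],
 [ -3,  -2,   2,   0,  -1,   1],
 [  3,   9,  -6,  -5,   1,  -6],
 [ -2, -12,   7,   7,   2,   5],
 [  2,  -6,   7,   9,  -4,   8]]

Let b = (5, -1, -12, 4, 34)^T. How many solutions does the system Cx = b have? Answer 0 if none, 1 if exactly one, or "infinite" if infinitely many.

infinite

Row reduce the augmented matrix [C | b].
R2 ← R2 − (3)·R1: [0, -20, 14, 12, 8, 7, -16]
R3 ← R3 + (3)·R1: [0, 27, -18, -17, -8, -12, 3]
R4 ← R4 − (2)·R1: [0, -24, 15, 15, 8, 9, -6]
R5 ← R5 + (2)·R1: [0, 6, -1, 1, -10, 4, 44]
R3 ← R3 + (27/20)·R2: [0, 0, 9/10, -4/5, 14/5, -51/20, -93/5]
R4 ← R4 − (6/5)·R2: [0, 0, -9/5, 3/5, -8/5, 3/5, 66/5]
R5 ← R5 + (3/10)·R2: [0, 0, 16/5, 23/5, -38/5, 61/10, 196/5]
R4 ← R4 + (2)·R3: [0, 0, 0, -1, 4, -9/2, -24]
R5 ← R5 − (32/9)·R3: [0, 0, 0, 67/9, -158/9, 91/6, 316/3]
R5 ← R5 + (67/9)·R4: [0, 0, 0, 0, 110/9, -55/3, -220/3]
The echelon form has 5 nonzero rows, and every pivot lies in the first 6 columns, so rank(C) = rank([C|b]) = 5.
The system is consistent.
rank = 5 < 6 unknowns, so there are infinitely many solutions.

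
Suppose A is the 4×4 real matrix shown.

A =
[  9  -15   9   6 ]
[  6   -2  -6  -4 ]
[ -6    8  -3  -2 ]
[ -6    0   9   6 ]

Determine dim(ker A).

2

Row reduce to echelon form.
R2 ← R2 − (2/3)·R1: [0, 8, -12, -8]
R3 ← R3 + (2/3)·R1: [0, -2, 3, 2]
R4 ← R4 + (2/3)·R1: [0, -10, 15, 10]
R3 ← R3 + (1/4)·R2: [0, 0, 0, 0]
R4 ← R4 + (5/4)·R2: [0, 0, 0, 0]
2 nonzero rows, so rank(A) = 2.
A has 4 columns; by rank–nullity, nullity = 4 − 2 = 2.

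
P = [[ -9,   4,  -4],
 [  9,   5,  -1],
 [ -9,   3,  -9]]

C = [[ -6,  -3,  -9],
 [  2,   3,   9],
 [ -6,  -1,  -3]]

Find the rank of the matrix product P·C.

2

First compute PC:
[[ 86,  43, 129],
 [-38, -11, -33],
 [114,  45, 135]]
Now row reduce the product.
R2 ← R2 + (19/43)·R1: [0, 8, 24]
R3 ← R3 − (57/43)·R1: [0, -12, -36]
R3 ← R3 + (3/2)·R2: [0, 0, 0]
2 nonzero rows, so rank(PC) = 2.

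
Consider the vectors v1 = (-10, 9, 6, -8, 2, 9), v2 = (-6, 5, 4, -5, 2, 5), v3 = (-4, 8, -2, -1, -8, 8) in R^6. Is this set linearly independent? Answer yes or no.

no

Form the matrix with these vectors as rows and row reduce.
R2 ← R2 − (3/5)·R1: [0, -2/5, 2/5, -1/5, 4/5, -2/5]
R3 ← R3 − (2/5)·R1: [0, 22/5, -22/5, 11/5, -44/5, 22/5]
R3 ← R3 + (11)·R2: [0, 0, 0, 0, 0, 0]
2 nonzero rows, so the 3 vectors span a space of dimension 2.
Since 2 < 3, the vectors are linearly dependent.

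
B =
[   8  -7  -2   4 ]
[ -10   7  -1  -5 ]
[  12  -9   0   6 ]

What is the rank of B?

Row reduce to echelon form.
R2 ← R2 + (5/4)·R1: [0, -7/4, -7/2, 0]
R3 ← R3 − (3/2)·R1: [0, 3/2, 3, 0]
R3 ← R3 + (6/7)·R2: [0, 0, 0, 0]
Echelon form has 2 nonzero rows, so rank(B) = 2.

2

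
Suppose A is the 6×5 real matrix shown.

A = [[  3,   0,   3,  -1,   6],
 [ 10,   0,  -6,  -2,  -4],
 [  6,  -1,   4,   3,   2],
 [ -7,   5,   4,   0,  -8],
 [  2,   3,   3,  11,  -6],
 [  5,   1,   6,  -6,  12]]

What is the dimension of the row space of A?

5

Row reduce to echelon form.
R2 ← R2 − (10/3)·R1: [0, 0, -16, 4/3, -24]
R3 ← R3 − (2)·R1: [0, -1, -2, 5, -10]
R4 ← R4 + (7/3)·R1: [0, 5, 11, -7/3, 6]
R5 ← R5 − (2/3)·R1: [0, 3, 1, 35/3, -10]
R6 ← R6 − (5/3)·R1: [0, 1, 1, -13/3, 2]
Swap R2 ↔ R3
R4 ← R4 + (5)·R2: [0, 0, 1, 68/3, -44]
R5 ← R5 + (3)·R2: [0, 0, -5, 80/3, -40]
R6 ← R6 + R2: [0, 0, -1, 2/3, -8]
R4 ← R4 + (1/16)·R3: [0, 0, 0, 91/4, -91/2]
R5 ← R5 − (5/16)·R3: [0, 0, 0, 105/4, -65/2]
R6 ← R6 − (1/16)·R3: [0, 0, 0, 7/12, -13/2]
R5 ← R5 − (15/13)·R4: [0, 0, 0, 0, 20]
R6 ← R6 − (1/39)·R4: [0, 0, 0, 0, -16/3]
R6 ← R6 + (4/15)·R5: [0, 0, 0, 0, 0]
Echelon form has 5 nonzero rows, so rank(A) = 5.
The row space has dimension equal to the rank: 5.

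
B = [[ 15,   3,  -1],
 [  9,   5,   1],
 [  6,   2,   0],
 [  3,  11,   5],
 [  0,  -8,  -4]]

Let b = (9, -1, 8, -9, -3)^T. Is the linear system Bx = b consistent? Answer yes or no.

Row reduce the augmented matrix [B | b].
R2 ← R2 − (3/5)·R1: [0, 16/5, 8/5, -32/5]
R3 ← R3 − (2/5)·R1: [0, 4/5, 2/5, 22/5]
R4 ← R4 − (1/5)·R1: [0, 52/5, 26/5, -54/5]
R3 ← R3 − (1/4)·R2: [0, 0, 0, 6]
R4 ← R4 − (13/4)·R2: [0, 0, 0, 10]
R5 ← R5 + (5/2)·R2: [0, 0, 0, -19]
R4 ← R4 − (5/3)·R3: [0, 0, 0, 0]
R5 ← R5 + (19/6)·R3: [0, 0, 0, 0]
The echelon form has 3 nonzero rows; the last pivot sits in the augmented column, so rank(B) = 2 but rank([B|b]) = 3.
Since the ranks differ, the system is inconsistent.

no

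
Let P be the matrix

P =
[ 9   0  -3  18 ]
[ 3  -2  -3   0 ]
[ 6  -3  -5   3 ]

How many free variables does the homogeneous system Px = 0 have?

2

Row reduce to echelon form.
R2 ← R2 − (1/3)·R1: [0, -2, -2, -6]
R3 ← R3 − (2/3)·R1: [0, -3, -3, -9]
R3 ← R3 − (3/2)·R2: [0, 0, 0, 0]
2 nonzero rows, so rank(P) = 2.
P has 4 columns; by rank–nullity, nullity = 4 − 2 = 2.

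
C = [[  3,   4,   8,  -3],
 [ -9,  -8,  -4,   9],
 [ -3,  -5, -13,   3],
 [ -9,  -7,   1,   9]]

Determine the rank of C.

2

Row reduce to echelon form.
R2 ← R2 + (3)·R1: [0, 4, 20, 0]
R3 ← R3 + R1: [0, -1, -5, 0]
R4 ← R4 + (3)·R1: [0, 5, 25, 0]
R3 ← R3 + (1/4)·R2: [0, 0, 0, 0]
R4 ← R4 − (5/4)·R2: [0, 0, 0, 0]
Echelon form has 2 nonzero rows, so rank(C) = 2.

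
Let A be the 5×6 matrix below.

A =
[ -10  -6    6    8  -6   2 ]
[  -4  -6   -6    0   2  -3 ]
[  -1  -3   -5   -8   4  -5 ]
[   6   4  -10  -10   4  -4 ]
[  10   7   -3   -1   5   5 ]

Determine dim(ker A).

1

Row reduce to echelon form.
R2 ← R2 − (2/5)·R1: [0, -18/5, -42/5, -16/5, 22/5, -19/5]
R3 ← R3 − (1/10)·R1: [0, -12/5, -28/5, -44/5, 23/5, -26/5]
R4 ← R4 + (3/5)·R1: [0, 2/5, -32/5, -26/5, 2/5, -14/5]
R5 ← R5 + R1: [0, 1, 3, 7, -1, 7]
R3 ← R3 − (2/3)·R2: [0, 0, 0, -20/3, 5/3, -8/3]
R4 ← R4 + (1/9)·R2: [0, 0, -22/3, -50/9, 8/9, -29/9]
R5 ← R5 + (5/18)·R2: [0, 0, 2/3, 55/9, 2/9, 107/18]
Swap R3 ↔ R4
R5 ← R5 + (1/11)·R3: [0, 0, 0, 185/33, 10/33, 373/66]
R5 ← R5 + (37/44)·R4: [0, 0, 0, 0, 75/44, 75/22]
5 nonzero rows, so rank(A) = 5.
A has 6 columns; by rank–nullity, nullity = 6 − 5 = 1.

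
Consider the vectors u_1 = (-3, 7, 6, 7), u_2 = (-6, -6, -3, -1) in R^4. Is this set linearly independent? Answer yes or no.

Form the matrix with these vectors as rows and row reduce.
R2 ← R2 − (2)·R1: [0, -20, -15, -15]
2 nonzero rows, so the 2 vectors span a space of dimension 2.
Since 2 = 2, the vectors are linearly independent.

yes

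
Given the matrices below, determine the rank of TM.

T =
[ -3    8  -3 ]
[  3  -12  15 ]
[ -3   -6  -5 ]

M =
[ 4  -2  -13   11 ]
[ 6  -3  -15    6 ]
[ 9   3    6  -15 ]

First compute TM:
[[  9, -27, -99,  60],
 [ 75,  75, 231, -264],
 [-93,   9,  99,   6]]
Now row reduce the product.
R2 ← R2 − (25/3)·R1: [0, 300, 1056, -764]
R3 ← R3 + (31/3)·R1: [0, -270, -924, 626]
R3 ← R3 + (9/10)·R2: [0, 0, 132/5, -308/5]
3 nonzero rows, so rank(TM) = 3.

3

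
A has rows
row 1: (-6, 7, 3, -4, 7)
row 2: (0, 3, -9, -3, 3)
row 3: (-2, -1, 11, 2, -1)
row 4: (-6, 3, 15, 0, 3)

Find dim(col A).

Row reduce to echelon form.
R3 ← R3 − (1/3)·R1: [0, -10/3, 10, 10/3, -10/3]
R4 ← R4 − R1: [0, -4, 12, 4, -4]
R3 ← R3 + (10/9)·R2: [0, 0, 0, 0, 0]
R4 ← R4 + (4/3)·R2: [0, 0, 0, 0, 0]
Echelon form has 2 nonzero rows, so rank(A) = 2.
The column space has dimension equal to the rank: 2.

2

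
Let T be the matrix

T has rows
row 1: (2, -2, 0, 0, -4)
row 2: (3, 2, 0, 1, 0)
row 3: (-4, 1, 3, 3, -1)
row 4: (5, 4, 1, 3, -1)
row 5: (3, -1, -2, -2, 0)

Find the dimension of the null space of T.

Row reduce to echelon form.
R2 ← R2 − (3/2)·R1: [0, 5, 0, 1, 6]
R3 ← R3 + (2)·R1: [0, -3, 3, 3, -9]
R4 ← R4 − (5/2)·R1: [0, 9, 1, 3, 9]
R5 ← R5 − (3/2)·R1: [0, 2, -2, -2, 6]
R3 ← R3 + (3/5)·R2: [0, 0, 3, 18/5, -27/5]
R4 ← R4 − (9/5)·R2: [0, 0, 1, 6/5, -9/5]
R5 ← R5 − (2/5)·R2: [0, 0, -2, -12/5, 18/5]
R4 ← R4 − (1/3)·R3: [0, 0, 0, 0, 0]
R5 ← R5 + (2/3)·R3: [0, 0, 0, 0, 0]
3 nonzero rows, so rank(T) = 3.
T has 5 columns; by rank–nullity, nullity = 5 − 3 = 2.

2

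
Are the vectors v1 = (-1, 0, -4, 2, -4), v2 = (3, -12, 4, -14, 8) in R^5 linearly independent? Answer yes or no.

yes

Form the matrix with these vectors as rows and row reduce.
R2 ← R2 + (3)·R1: [0, -12, -8, -8, -4]
2 nonzero rows, so the 2 vectors span a space of dimension 2.
Since 2 = 2, the vectors are linearly independent.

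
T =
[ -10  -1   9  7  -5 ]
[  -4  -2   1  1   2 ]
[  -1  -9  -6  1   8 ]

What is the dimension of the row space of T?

Row reduce to echelon form.
R2 ← R2 − (2/5)·R1: [0, -8/5, -13/5, -9/5, 4]
R3 ← R3 − (1/10)·R1: [0, -89/10, -69/10, 3/10, 17/2]
R3 ← R3 − (89/16)·R2: [0, 0, 121/16, 165/16, -55/4]
Echelon form has 3 nonzero rows, so rank(T) = 3.
The row space has dimension equal to the rank: 3.

3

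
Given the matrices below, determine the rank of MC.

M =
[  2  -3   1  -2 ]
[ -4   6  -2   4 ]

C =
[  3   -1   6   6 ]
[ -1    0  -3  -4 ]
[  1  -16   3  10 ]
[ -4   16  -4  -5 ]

1

First compute MC:
[[ 18, -50,  32,  44],
 [-36, 100, -64, -88]]
Now row reduce the product.
R2 ← R2 + (2)·R1: [0, 0, 0, 0]
1 nonzero row, so rank(MC) = 1.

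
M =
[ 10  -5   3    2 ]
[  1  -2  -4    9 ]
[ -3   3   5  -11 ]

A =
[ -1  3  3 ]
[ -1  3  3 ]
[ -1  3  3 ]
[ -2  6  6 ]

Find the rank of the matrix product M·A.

First compute MA:
[[-12,  36,  36],
 [-13,  39,  39],
 [ 17, -51, -51]]
Now row reduce the product.
R2 ← R2 − (13/12)·R1: [0, 0, 0]
R3 ← R3 + (17/12)·R1: [0, 0, 0]
1 nonzero row, so rank(MA) = 1.

1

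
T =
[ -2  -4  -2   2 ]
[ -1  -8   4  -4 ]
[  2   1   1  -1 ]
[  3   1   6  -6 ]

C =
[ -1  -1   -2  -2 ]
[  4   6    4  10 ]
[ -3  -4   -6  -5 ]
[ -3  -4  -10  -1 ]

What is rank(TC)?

First compute TC:
[[-14, -22, -20, -28],
 [-31, -47, -14, -94],
 [  2,   4,   4,   2],
 [  1,   3,  22, -20]]
Now row reduce the product.
R2 ← R2 − (31/14)·R1: [0, 12/7, 212/7, -32]
R3 ← R3 + (1/7)·R1: [0, 6/7, 8/7, -2]
R4 ← R4 + (1/14)·R1: [0, 10/7, 144/7, -22]
R3 ← R3 − (1/2)·R2: [0, 0, -14, 14]
R4 ← R4 − (5/6)·R2: [0, 0, -14/3, 14/3]
R4 ← R4 − (1/3)·R3: [0, 0, 0, 0]
3 nonzero rows, so rank(TC) = 3.

3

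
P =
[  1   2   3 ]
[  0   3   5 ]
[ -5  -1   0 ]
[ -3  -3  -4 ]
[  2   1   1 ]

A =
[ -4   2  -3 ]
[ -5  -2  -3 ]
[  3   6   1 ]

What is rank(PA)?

2

First compute PA:
[[ -5,  16,  -6],
 [  0,  24,  -4],
 [ 25,  -8,  18],
 [ 15, -24,  14],
 [-10,   8,  -8]]
Now row reduce the product.
R3 ← R3 + (5)·R1: [0, 72, -12]
R4 ← R4 + (3)·R1: [0, 24, -4]
R5 ← R5 − (2)·R1: [0, -24, 4]
R3 ← R3 − (3)·R2: [0, 0, 0]
R4 ← R4 − R2: [0, 0, 0]
R5 ← R5 + R2: [0, 0, 0]
2 nonzero rows, so rank(PA) = 2.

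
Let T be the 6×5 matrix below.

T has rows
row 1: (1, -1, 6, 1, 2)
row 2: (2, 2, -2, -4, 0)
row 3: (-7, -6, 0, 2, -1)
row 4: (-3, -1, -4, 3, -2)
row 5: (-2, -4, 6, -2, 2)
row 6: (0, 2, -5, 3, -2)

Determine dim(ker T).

2

Row reduce to echelon form.
R2 ← R2 − (2)·R1: [0, 4, -14, -6, -4]
R3 ← R3 + (7)·R1: [0, -13, 42, 9, 13]
R4 ← R4 + (3)·R1: [0, -4, 14, 6, 4]
R5 ← R5 + (2)·R1: [0, -6, 18, 0, 6]
R3 ← R3 + (13/4)·R2: [0, 0, -7/2, -21/2, 0]
R4 ← R4 + R2: [0, 0, 0, 0, 0]
R5 ← R5 + (3/2)·R2: [0, 0, -3, -9, 0]
R6 ← R6 − (1/2)·R2: [0, 0, 2, 6, 0]
R5 ← R5 − (6/7)·R3: [0, 0, 0, 0, 0]
R6 ← R6 + (4/7)·R3: [0, 0, 0, 0, 0]
3 nonzero rows, so rank(T) = 3.
T has 5 columns; by rank–nullity, nullity = 5 − 3 = 2.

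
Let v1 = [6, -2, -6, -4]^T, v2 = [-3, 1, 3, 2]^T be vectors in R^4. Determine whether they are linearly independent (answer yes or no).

Form the matrix with these vectors as rows and row reduce.
R2 ← R2 + (1/2)·R1: [0, 0, 0, 0]
1 nonzero row, so the 2 vectors span a space of dimension 1.
Since 1 < 2, the vectors are linearly dependent.

no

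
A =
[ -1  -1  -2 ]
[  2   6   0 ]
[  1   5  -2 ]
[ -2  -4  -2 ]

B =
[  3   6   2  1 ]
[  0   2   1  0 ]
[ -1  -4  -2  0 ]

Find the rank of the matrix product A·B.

2

First compute AB:
[[ -1,   0,   1,  -1],
 [  6,  24,  10,   2],
 [  5,  24,  11,   1],
 [ -4, -12,  -4,  -2]]
Now row reduce the product.
R2 ← R2 + (6)·R1: [0, 24, 16, -4]
R3 ← R3 + (5)·R1: [0, 24, 16, -4]
R4 ← R4 − (4)·R1: [0, -12, -8, 2]
R3 ← R3 − R2: [0, 0, 0, 0]
R4 ← R4 + (1/2)·R2: [0, 0, 0, 0]
2 nonzero rows, so rank(AB) = 2.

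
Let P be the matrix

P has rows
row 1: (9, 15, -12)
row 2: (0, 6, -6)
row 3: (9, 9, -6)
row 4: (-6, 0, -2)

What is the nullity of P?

Row reduce to echelon form.
R3 ← R3 − R1: [0, -6, 6]
R4 ← R4 + (2/3)·R1: [0, 10, -10]
R3 ← R3 + R2: [0, 0, 0]
R4 ← R4 − (5/3)·R2: [0, 0, 0]
2 nonzero rows, so rank(P) = 2.
P has 3 columns; by rank–nullity, nullity = 3 − 2 = 1.

1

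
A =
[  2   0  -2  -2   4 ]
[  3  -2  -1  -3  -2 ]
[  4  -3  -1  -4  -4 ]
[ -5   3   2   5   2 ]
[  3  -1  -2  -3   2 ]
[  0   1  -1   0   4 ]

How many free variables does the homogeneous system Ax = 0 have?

Row reduce to echelon form.
R2 ← R2 − (3/2)·R1: [0, -2, 2, 0, -8]
R3 ← R3 − (2)·R1: [0, -3, 3, 0, -12]
R4 ← R4 + (5/2)·R1: [0, 3, -3, 0, 12]
R5 ← R5 − (3/2)·R1: [0, -1, 1, 0, -4]
R3 ← R3 − (3/2)·R2: [0, 0, 0, 0, 0]
R4 ← R4 + (3/2)·R2: [0, 0, 0, 0, 0]
R5 ← R5 − (1/2)·R2: [0, 0, 0, 0, 0]
R6 ← R6 + (1/2)·R2: [0, 0, 0, 0, 0]
2 nonzero rows, so rank(A) = 2.
A has 5 columns; by rank–nullity, nullity = 5 − 2 = 3.

3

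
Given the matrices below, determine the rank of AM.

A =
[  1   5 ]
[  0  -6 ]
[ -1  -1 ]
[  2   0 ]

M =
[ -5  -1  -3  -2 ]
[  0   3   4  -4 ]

First compute AM:
[[ -5,  14,  17, -22],
 [  0, -18, -24,  24],
 [  5,  -2,  -1,   6],
 [-10,  -2,  -6,  -4]]
Now row reduce the product.
R3 ← R3 + R1: [0, 12, 16, -16]
R4 ← R4 − (2)·R1: [0, -30, -40, 40]
R3 ← R3 + (2/3)·R2: [0, 0, 0, 0]
R4 ← R4 − (5/3)·R2: [0, 0, 0, 0]
2 nonzero rows, so rank(AM) = 2.

2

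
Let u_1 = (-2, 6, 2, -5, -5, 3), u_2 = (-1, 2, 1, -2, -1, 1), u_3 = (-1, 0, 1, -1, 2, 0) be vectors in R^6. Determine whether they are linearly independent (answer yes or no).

no

Form the matrix with these vectors as rows and row reduce.
R2 ← R2 − (1/2)·R1: [0, -1, 0, 1/2, 3/2, -1/2]
R3 ← R3 − (1/2)·R1: [0, -3, 0, 3/2, 9/2, -3/2]
R3 ← R3 − (3)·R2: [0, 0, 0, 0, 0, 0]
2 nonzero rows, so the 3 vectors span a space of dimension 2.
Since 2 < 3, the vectors are linearly dependent.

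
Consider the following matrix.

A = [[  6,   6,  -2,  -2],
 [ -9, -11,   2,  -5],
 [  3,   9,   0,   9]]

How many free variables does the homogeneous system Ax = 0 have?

1

Row reduce to echelon form.
R2 ← R2 + (3/2)·R1: [0, -2, -1, -8]
R3 ← R3 − (1/2)·R1: [0, 6, 1, 10]
R3 ← R3 + (3)·R2: [0, 0, -2, -14]
3 nonzero rows, so rank(A) = 3.
A has 4 columns; by rank–nullity, nullity = 4 − 3 = 1.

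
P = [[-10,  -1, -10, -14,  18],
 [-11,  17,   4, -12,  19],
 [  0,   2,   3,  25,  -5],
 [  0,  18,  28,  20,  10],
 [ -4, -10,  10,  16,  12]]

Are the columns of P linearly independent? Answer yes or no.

Row reduce P to echelon form.
R2 ← R2 − (11/10)·R1: [0, 181/10, 15, 17/5, -4/5]
R5 ← R5 − (2/5)·R1: [0, -48/5, 14, 108/5, 24/5]
R3 ← R3 − (20/181)·R2: [0, 0, 243/181, 4457/181, -889/181]
R4 ← R4 − (180/181)·R2: [0, 0, 2368/181, 3008/181, 1954/181]
R5 ← R5 + (96/181)·R2: [0, 0, 3974/181, 4236/181, 792/181]
R4 ← R4 − (2368/243)·R3: [0, 0, 0, -54272/243, 14254/243]
R5 ← R5 − (3974/243)·R3: [0, 0, 0, -92170/243, 20582/243]
R5 ← R5 − (46085/27136)·R4: [0, 0, 0, 0, -202433/13568]
5 pivots among 5 columns.
Every column is a pivot column, so the columns are linearly independent.

yes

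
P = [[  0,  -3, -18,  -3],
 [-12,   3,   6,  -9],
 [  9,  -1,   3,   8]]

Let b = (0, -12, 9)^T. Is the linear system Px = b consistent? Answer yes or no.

yes

Row reduce the augmented matrix [P | b].
Swap R1 ↔ R2
R3 ← R3 + (3/4)·R1: [0, 5/4, 15/2, 5/4, 0]
R3 ← R3 + (5/12)·R2: [0, 0, 0, 0, 0]
The echelon form has 2 nonzero rows, and every pivot lies in the first 4 columns, so rank(P) = rank([P|b]) = 2.
The system is consistent.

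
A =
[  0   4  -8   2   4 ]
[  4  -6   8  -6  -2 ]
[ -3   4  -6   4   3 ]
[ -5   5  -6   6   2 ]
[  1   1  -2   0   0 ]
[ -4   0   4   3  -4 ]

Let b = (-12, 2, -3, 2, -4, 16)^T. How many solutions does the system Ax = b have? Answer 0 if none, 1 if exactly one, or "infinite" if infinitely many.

infinite

Row reduce the augmented matrix [A | b].
Swap R1 ↔ R2
R3 ← R3 + (3/4)·R1: [0, -1/2, 0, -1/2, 3/2, -3/2]
R4 ← R4 + (5/4)·R1: [0, -5/2, 4, -3/2, -1/2, 9/2]
R5 ← R5 − (1/4)·R1: [0, 5/2, -4, 3/2, 1/2, -9/2]
R6 ← R6 + R1: [0, -6, 12, -3, -6, 18]
R3 ← R3 + (1/8)·R2: [0, 0, -1, -1/4, 2, -3]
R4 ← R4 + (5/8)·R2: [0, 0, -1, -1/4, 2, -3]
R5 ← R5 − (5/8)·R2: [0, 0, 1, 1/4, -2, 3]
R6 ← R6 + (3/2)·R2: [0, 0, 0, 0, 0, 0]
R4 ← R4 − R3: [0, 0, 0, 0, 0, 0]
R5 ← R5 + R3: [0, 0, 0, 0, 0, 0]
The echelon form has 3 nonzero rows, and every pivot lies in the first 5 columns, so rank(A) = rank([A|b]) = 3.
The system is consistent.
rank = 3 < 5 unknowns, so there are infinitely many solutions.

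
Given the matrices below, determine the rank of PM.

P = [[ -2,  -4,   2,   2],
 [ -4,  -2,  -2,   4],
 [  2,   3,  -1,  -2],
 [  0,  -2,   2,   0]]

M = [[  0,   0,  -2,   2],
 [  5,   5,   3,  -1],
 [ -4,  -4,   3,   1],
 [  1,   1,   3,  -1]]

2

First compute PM:
[[-26, -26,   4,   0],
 [  2,   2,   8, -12],
 [ 17,  17,  -4,   2],
 [-18, -18,   0,   4]]
Now row reduce the product.
R2 ← R2 + (1/13)·R1: [0, 0, 108/13, -12]
R3 ← R3 + (17/26)·R1: [0, 0, -18/13, 2]
R4 ← R4 − (9/13)·R1: [0, 0, -36/13, 4]
R3 ← R3 + (1/6)·R2: [0, 0, 0, 0]
R4 ← R4 + (1/3)·R2: [0, 0, 0, 0]
2 nonzero rows, so rank(PM) = 2.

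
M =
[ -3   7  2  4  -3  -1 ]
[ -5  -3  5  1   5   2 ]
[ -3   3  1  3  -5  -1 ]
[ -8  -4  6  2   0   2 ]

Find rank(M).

4

Row reduce to echelon form.
R2 ← R2 − (5/3)·R1: [0, -44/3, 5/3, -17/3, 10, 11/3]
R3 ← R3 − R1: [0, -4, -1, -1, -2, 0]
R4 ← R4 − (8/3)·R1: [0, -68/3, 2/3, -26/3, 8, 14/3]
R3 ← R3 − (3/11)·R2: [0, 0, -16/11, 6/11, -52/11, -1]
R4 ← R4 − (17/11)·R2: [0, 0, -21/11, 1/11, -82/11, -1]
R4 ← R4 − (21/16)·R3: [0, 0, 0, -5/8, -5/4, 5/16]
Echelon form has 4 nonzero rows, so rank(M) = 4.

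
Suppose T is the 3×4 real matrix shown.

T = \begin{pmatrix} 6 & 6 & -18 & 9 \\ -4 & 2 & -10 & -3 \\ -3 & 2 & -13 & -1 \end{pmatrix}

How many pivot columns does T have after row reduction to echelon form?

Row reduce to echelon form.
R2 ← R2 + (2/3)·R1: [0, 6, -22, 3]
R3 ← R3 + (1/2)·R1: [0, 5, -22, 7/2]
R3 ← R3 − (5/6)·R2: [0, 0, -11/3, 1]
Echelon form has 3 nonzero rows, so rank(T) = 3.
Each nonzero row contributes one pivot column: 3 pivot columns.

3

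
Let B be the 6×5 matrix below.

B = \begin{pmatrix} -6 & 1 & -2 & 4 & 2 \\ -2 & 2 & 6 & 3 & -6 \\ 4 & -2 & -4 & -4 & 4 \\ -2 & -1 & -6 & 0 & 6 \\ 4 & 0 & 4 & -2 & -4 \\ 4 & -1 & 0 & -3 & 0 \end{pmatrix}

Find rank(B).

2

Row reduce to echelon form.
R2 ← R2 − (1/3)·R1: [0, 5/3, 20/3, 5/3, -20/3]
R3 ← R3 + (2/3)·R1: [0, -4/3, -16/3, -4/3, 16/3]
R4 ← R4 − (1/3)·R1: [0, -4/3, -16/3, -4/3, 16/3]
R5 ← R5 + (2/3)·R1: [0, 2/3, 8/3, 2/3, -8/3]
R6 ← R6 + (2/3)·R1: [0, -1/3, -4/3, -1/3, 4/3]
R3 ← R3 + (4/5)·R2: [0, 0, 0, 0, 0]
R4 ← R4 + (4/5)·R2: [0, 0, 0, 0, 0]
R5 ← R5 − (2/5)·R2: [0, 0, 0, 0, 0]
R6 ← R6 + (1/5)·R2: [0, 0, 0, 0, 0]
Echelon form has 2 nonzero rows, so rank(B) = 2.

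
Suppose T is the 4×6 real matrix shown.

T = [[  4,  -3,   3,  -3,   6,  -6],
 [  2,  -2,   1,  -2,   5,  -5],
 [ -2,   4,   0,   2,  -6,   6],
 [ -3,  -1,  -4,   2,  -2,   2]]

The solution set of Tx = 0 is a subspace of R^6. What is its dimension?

Row reduce to echelon form.
R2 ← R2 − (1/2)·R1: [0, -1/2, -1/2, -1/2, 2, -2]
R3 ← R3 + (1/2)·R1: [0, 5/2, 3/2, 1/2, -3, 3]
R4 ← R4 + (3/4)·R1: [0, -13/4, -7/4, -1/4, 5/2, -5/2]
R3 ← R3 + (5)·R2: [0, 0, -1, -2, 7, -7]
R4 ← R4 − (13/2)·R2: [0, 0, 3/2, 3, -21/2, 21/2]
R4 ← R4 + (3/2)·R3: [0, 0, 0, 0, 0, 0]
3 nonzero rows, so rank(T) = 3.
T has 6 columns; by rank–nullity, nullity = 6 − 3 = 3.

3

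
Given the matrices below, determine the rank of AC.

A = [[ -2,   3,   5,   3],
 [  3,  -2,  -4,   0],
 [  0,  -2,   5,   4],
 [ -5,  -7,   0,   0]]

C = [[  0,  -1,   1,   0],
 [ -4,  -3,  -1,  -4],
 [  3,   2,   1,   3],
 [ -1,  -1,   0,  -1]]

First compute AC:
[[  0,   0,   0,   0],
 [ -4,  -5,   1,  -4],
 [ 19,  12,   7,  19],
 [ 28,  26,   2,  28]]
Now row reduce the product.
Swap R1 ↔ R2
R3 ← R3 + (19/4)·R1: [0, -47/4, 47/4, 0]
R4 ← R4 + (7)·R1: [0, -9, 9, 0]
Swap R2 ↔ R3
R4 ← R4 − (36/47)·R2: [0, 0, 0, 0]
2 nonzero rows, so rank(AC) = 2.

2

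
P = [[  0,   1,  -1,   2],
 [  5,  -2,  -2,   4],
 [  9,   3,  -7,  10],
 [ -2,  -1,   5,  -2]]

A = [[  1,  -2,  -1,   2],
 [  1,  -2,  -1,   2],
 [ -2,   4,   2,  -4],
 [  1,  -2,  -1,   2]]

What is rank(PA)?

1

First compute PA:
[[  5, -10,  -5,  10],
 [ 11, -22, -11,  22],
 [ 36, -72, -36,  72],
 [-15,  30,  15, -30]]
Now row reduce the product.
R2 ← R2 − (11/5)·R1: [0, 0, 0, 0]
R3 ← R3 − (36/5)·R1: [0, 0, 0, 0]
R4 ← R4 + (3)·R1: [0, 0, 0, 0]
1 nonzero row, so rank(PA) = 1.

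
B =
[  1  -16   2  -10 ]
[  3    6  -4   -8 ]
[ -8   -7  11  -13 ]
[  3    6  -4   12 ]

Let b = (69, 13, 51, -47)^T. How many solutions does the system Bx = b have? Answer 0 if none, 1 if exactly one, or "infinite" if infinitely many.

1

Row reduce the augmented matrix [B | b].
R2 ← R2 − (3)·R1: [0, 54, -10, 22, -194]
R3 ← R3 + (8)·R1: [0, -135, 27, -93, 603]
R4 ← R4 − (3)·R1: [0, 54, -10, 42, -254]
R3 ← R3 + (5/2)·R2: [0, 0, 2, -38, 118]
R4 ← R4 − R2: [0, 0, 0, 20, -60]
The echelon form has 4 nonzero rows, and every pivot lies in the first 4 columns, so rank(B) = rank([B|b]) = 4.
The system is consistent.
rank = 4 = number of unknowns, so the solution is unique.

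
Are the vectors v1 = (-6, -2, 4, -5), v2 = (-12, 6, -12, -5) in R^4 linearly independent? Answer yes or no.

yes

Form the matrix with these vectors as rows and row reduce.
R2 ← R2 − (2)·R1: [0, 10, -20, 5]
2 nonzero rows, so the 2 vectors span a space of dimension 2.
Since 2 = 2, the vectors are linearly independent.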